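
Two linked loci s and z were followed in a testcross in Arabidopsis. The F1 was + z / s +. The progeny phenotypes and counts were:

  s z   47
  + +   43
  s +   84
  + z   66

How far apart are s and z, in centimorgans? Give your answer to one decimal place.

The recombinant classes are + + and s z: 43 + 47 = 90.
Recombination frequency = 90/240 = 0.3750 ≈ 37.5%, i.e. 37.5 centimorgans.

37.5 centimorgans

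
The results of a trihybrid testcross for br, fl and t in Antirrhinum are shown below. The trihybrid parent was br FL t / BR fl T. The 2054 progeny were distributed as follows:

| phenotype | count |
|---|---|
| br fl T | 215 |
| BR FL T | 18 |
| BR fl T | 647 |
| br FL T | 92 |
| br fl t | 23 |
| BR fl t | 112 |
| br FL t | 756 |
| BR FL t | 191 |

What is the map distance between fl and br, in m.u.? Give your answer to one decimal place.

21.8 m.u.

The two rarest classes, br fl t and BR FL T, are the double crossovers. Comparing them with the parentals, only the fl allele has switched, so fl is the middle locus and the order is br – fl – t.
Crossovers in the br–fl interval produce the single-crossover classes BR FL t and br fl T (191 + 215 = 406) plus the double crossovers (41).
RF(br–fl) = (406 + 41) / 2054 = 447/2054 = 0.2176 → 21.8 m.u.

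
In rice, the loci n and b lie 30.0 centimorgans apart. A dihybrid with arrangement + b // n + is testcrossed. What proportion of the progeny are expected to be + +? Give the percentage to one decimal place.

15.0%

A map distance of 30.0 centimorgans corresponds to a recombination frequency of 0.300.
The F1 is + b / n +, so + + is a recombinant gamete class with expected frequency r/2 = 0.300/2 = 0.1500.
That is 0.1500 = 15.0% of the progeny.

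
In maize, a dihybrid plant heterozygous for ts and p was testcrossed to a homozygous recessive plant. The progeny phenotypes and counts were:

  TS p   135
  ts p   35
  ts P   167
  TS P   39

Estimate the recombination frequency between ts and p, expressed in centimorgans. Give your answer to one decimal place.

19.7 centimorgans

The two most frequent classes, TS p (135) and ts P (167), are the parental types, so the F1 was TS p / ts P.
The recombinant classes are TS P and ts p: 39 + 35 = 74.
Recombination frequency = 74/376 = 0.1968 ≈ 19.7%, i.e. 19.7 centimorgans.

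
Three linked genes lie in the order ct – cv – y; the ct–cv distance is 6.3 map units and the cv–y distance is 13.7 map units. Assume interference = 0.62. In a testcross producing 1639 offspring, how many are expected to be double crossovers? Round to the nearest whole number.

5

Map distances give recombination frequencies of 0.063 and 0.137 for the two intervals.
With interference 0.62 (so coincidence = 0.38), expected double-crossover frequency = 0.063 × 0.137 × 0.38 = 0.00328.
Expected number = 0.00328 × 1639 = 5.38 ≈ 5.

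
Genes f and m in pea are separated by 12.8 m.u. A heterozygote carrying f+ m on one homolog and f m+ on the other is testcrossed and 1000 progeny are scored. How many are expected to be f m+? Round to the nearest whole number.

A map distance of 12.8 m.u. corresponds to a recombination frequency of 0.128.
The F1 is f+ m / f m+, so f m+ is a parental gamete class with expected frequency (1 − r)/2 = 0.872/2 = 0.4360.
Expected number = 0.4360 × 1000 = 436.00 ≈ 436.

436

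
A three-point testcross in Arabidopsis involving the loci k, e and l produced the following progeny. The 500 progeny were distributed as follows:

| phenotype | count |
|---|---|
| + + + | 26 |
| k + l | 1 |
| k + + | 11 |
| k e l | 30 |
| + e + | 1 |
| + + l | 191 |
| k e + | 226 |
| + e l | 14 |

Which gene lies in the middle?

The two most frequent reciprocal classes, k e + and + + l, are the parental types, so the F1 was k e + / + + l.
The two rarest classes, + e + and k + l, are the double crossovers. Comparing them with the parentals, only the k allele has switched, so k is the middle locus and the order is e – k – l.

k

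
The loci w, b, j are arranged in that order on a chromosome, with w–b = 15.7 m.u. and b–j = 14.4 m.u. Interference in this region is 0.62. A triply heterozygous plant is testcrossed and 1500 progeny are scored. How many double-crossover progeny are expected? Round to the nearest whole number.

Map distances give recombination frequencies of 0.157 and 0.144 for the two intervals.
With interference 0.62 (so coincidence = 0.38), expected double-crossover frequency = 0.157 × 0.144 × 0.38 = 0.00859.
Expected number = 0.00859 × 1500 = 12.89 ≈ 13.

13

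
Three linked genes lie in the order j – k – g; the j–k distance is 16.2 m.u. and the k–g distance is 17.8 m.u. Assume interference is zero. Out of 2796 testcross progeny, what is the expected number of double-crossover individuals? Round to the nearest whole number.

Map distances give recombination frequencies of 0.162 and 0.178 for the two intervals.
With no interference, expected double-crossover frequency = 0.162 × 0.178 = 0.02884.
Expected number = 0.02884 × 2796 = 80.63 ≈ 81.

81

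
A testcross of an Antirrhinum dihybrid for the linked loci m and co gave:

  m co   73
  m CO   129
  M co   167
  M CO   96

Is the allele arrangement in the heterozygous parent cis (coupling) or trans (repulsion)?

The two most frequent classes are M co (167) and m CO (129); these are the parental (non-recombinant) types.
So the F1 carried M co on one chromosome and m CO on the other — the recessive alleles are on opposite chromosomes (trans / repulsion).

trans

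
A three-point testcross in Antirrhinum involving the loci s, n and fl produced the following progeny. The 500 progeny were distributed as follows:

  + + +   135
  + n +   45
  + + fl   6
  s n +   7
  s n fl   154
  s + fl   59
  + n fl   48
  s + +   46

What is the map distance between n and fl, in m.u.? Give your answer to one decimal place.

23.4 m.u.

The two most frequent reciprocal classes, + + + and s n fl, are the parental types, so the F1 was + + + / s n fl.
The two rarest classes, + + fl and s n +, are the double crossovers. Comparing them with the parentals, only the fl allele has switched, so fl is the middle locus and the order is n – fl – s.
Crossovers in the n–fl interval produce the single-crossover classes + n + and s + fl (45 + 59 = 104) plus the double crossovers (13).
RF(n–fl) = (104 + 13) / 500 = 117/500 = 0.2340 → 23.4 m.u.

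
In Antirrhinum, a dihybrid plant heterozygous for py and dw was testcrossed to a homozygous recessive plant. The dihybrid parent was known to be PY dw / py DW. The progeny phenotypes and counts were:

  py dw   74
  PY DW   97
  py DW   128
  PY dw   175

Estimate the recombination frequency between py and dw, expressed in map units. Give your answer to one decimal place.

The recombinant classes are PY DW and py dw: 97 + 74 = 171.
Recombination frequency = 171/474 = 0.3608 ≈ 36.1%, i.e. 36.1 map units.

36.1 map units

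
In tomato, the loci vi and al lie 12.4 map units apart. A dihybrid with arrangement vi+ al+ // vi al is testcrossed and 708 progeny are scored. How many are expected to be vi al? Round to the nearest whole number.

A map distance of 12.4 map units corresponds to a recombination frequency of 0.124.
The F1 is vi+ al+ / vi al, so vi al is a parental gamete class with expected frequency (1 − r)/2 = 0.876/2 = 0.4380.
Expected number = 0.4380 × 708 = 310.10 ≈ 310.

310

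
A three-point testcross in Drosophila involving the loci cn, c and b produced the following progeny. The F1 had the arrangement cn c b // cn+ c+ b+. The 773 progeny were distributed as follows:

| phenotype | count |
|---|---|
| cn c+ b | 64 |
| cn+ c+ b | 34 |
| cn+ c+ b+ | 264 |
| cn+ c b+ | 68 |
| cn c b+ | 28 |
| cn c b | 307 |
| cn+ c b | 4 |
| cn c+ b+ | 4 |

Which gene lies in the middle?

The two rarest classes, cn+ c b and cn c+ b+, are the double crossovers. Comparing them with the parentals, only the cn allele has switched, so cn is the middle locus and the order is b – cn – c.

cn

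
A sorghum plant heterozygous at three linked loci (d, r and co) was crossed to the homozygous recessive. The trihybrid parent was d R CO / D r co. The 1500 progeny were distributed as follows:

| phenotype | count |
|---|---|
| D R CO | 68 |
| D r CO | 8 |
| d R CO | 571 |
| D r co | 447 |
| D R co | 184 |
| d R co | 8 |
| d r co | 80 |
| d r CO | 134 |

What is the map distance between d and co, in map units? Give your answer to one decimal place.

10.9 map units

The two rarest classes, d R co and D r CO, are the double crossovers. Comparing them with the parentals, only the co allele has switched, so co is the middle locus and the order is d – co – r.
Crossovers in the d–co interval produce the single-crossover classes D R CO and d r co (68 + 80 = 148) plus the double crossovers (16).
RF(d–co) = (148 + 16) / 1500 = 164/1500 = 0.1093 → 10.9 map units.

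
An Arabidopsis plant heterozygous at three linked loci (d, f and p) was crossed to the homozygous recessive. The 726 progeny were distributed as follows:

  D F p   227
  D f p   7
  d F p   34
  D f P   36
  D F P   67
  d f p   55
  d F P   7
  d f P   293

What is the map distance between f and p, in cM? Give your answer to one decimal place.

The two most frequent reciprocal classes, d f P and D F p, are the parental types, so the F1 was d f P / D F p.
The two rarest classes, d F P and D f p, are the double crossovers. Comparing them with the parentals, only the f allele has switched, so f is the middle locus and the order is d – f – p.
Crossovers in the f–p interval produce the single-crossover classes d f p and D F P (55 + 67 = 122) plus the double crossovers (14).
RF(f–p) = (122 + 14) / 726 = 136/726 = 0.1873 → 18.7 cM.

18.7 cM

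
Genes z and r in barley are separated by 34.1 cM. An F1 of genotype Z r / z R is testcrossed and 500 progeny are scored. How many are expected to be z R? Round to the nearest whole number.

165

A map distance of 34.1 cM corresponds to a recombination frequency of 0.341.
The F1 is Z r / z R, so z R is a parental gamete class with expected frequency (1 − r)/2 = 0.659/2 = 0.3295.
Expected number = 0.3295 × 500 = 164.75 ≈ 165.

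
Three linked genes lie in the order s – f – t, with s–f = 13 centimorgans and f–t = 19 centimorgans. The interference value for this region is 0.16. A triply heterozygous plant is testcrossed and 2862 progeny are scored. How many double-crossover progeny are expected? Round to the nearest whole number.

Map distances give recombination frequencies of 0.130 and 0.190 for the two intervals.
With interference 0.16 (so coincidence = 0.84), expected double-crossover frequency = 0.130 × 0.190 × 0.84 = 0.02075.
Expected number = 0.02075 × 2862 = 59.38 ≈ 59.

59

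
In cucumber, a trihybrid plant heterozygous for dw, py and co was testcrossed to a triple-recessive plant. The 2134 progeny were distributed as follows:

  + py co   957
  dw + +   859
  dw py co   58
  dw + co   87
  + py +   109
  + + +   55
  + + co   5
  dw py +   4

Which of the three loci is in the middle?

py

The two most frequent reciprocal classes, dw + + and + py co, are the parental types, so the F1 was dw + + / + py co.
The two rarest classes, dw py + and + + co, are the double crossovers. Comparing them with the parentals, only the py allele has switched, so py is the middle locus and the order is dw – py – co.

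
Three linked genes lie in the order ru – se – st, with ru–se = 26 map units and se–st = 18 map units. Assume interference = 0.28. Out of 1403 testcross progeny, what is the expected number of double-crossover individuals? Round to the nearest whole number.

Map distances give recombination frequencies of 0.260 and 0.180 for the two intervals.
With interference 0.28 (so coincidence = 0.72), expected double-crossover frequency = 0.260 × 0.180 × 0.72 = 0.03370.
Expected number = 0.03370 × 1403 = 47.28 ≈ 47.

47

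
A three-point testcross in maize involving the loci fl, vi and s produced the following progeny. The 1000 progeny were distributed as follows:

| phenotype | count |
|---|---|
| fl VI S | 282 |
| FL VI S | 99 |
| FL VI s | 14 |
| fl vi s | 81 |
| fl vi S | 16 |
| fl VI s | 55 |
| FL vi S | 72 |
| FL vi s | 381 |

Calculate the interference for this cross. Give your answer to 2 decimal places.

0.09

The two most frequent reciprocal classes, FL vi s and fl VI S, are the parental types, so the F1 was FL vi s / fl VI S.
The two rarest classes, FL VI s and fl vi S, are the double crossovers. Comparing them with the parentals, only the vi allele has switched, so vi is the middle locus and the order is s – vi – fl.
s–vi: (127 + 30)/1000 = 0.1570; vi–fl: (180 + 30)/1000 = 0.2100.
Expected DCO frequency = 0.1570 × 0.2100 ≈ 0.03297; observed = 30/1000 ≈ 0.03000.
Coefficient of coincidence = 0.03000/0.03297 ≈ 0.91; interference = 1 − 0.91 = 0.09.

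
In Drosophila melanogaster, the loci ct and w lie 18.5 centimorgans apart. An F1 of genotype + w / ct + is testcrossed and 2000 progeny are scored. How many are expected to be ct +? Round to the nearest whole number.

815

A map distance of 18.5 centimorgans corresponds to a recombination frequency of 0.185.
The F1 is + w / ct +, so ct + is a parental gamete class with expected frequency (1 − r)/2 = 0.815/2 = 0.4075.
Expected number = 0.4075 × 2000 = 815.00 ≈ 815.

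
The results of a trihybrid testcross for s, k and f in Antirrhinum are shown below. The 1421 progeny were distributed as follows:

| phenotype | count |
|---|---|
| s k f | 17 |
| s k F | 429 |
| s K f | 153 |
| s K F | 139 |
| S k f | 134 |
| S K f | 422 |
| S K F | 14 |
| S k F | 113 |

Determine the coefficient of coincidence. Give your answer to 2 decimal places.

The two most frequent reciprocal classes, s k F and S K f, are the parental types, so the F1 was s k F / S K f.
The two rarest classes, s k f and S K F, are the double crossovers. Comparing them with the parentals, only the f allele has switched, so f is the middle locus and the order is s – f – k.
s–f: (266 + 31)/1421 = 0.2090; f–k: (273 + 31)/1421 = 0.2139.
Expected DCO frequency = 0.2090 × 0.2139 ≈ 0.04471; observed = 31/1421 ≈ 0.02182.
Coefficient of coincidence = 0.02182/0.04471 ≈ 0.49.

0.49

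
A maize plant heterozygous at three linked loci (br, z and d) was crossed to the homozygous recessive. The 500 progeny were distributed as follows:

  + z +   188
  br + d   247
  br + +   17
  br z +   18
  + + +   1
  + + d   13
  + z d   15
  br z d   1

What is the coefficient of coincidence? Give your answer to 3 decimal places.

0.891

The two most frequent reciprocal classes, br + d and + z +, are the parental types, so the F1 was br + d / + z +.
The two rarest classes, br z d and + + +, are the double crossovers. Comparing them with the parentals, only the z allele has switched, so z is the middle locus and the order is br – z – d.
br–z: (31 + 2)/500 = 0.0660; z–d: (32 + 2)/500 = 0.0680.
Expected DCO frequency = 0.0660 × 0.0680 ≈ 0.00449; observed = 2/500 ≈ 0.00400.
Coefficient of coincidence = 0.00400/0.00449 ≈ 0.891.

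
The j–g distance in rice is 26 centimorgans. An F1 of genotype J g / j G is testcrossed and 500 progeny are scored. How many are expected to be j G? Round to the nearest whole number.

A map distance of 26 centimorgans corresponds to a recombination frequency of 0.260.
The F1 is J g / j G, so j G is a parental gamete class with expected frequency (1 − r)/2 = 0.740/2 = 0.3700.
Expected number = 0.3700 × 500 = 185.00 ≈ 185.

185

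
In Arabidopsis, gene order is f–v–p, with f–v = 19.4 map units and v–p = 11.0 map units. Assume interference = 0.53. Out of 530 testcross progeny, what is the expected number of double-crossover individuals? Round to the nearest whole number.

Map distances give recombination frequencies of 0.194 and 0.110 for the two intervals.
With interference 0.53 (so coincidence = 0.47), expected double-crossover frequency = 0.194 × 0.110 × 0.47 = 0.01003.
Expected number = 0.01003 × 530 = 5.32 ≈ 5.

5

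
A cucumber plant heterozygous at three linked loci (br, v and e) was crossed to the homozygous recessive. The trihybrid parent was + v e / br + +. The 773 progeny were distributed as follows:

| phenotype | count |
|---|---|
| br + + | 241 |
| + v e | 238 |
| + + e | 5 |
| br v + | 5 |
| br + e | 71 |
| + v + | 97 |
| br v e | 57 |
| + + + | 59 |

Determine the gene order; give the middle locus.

v

The two rarest classes, + + e and br v +, are the double crossovers. Comparing them with the parentals, only the v allele has switched, so v is the middle locus and the order is br – v – e.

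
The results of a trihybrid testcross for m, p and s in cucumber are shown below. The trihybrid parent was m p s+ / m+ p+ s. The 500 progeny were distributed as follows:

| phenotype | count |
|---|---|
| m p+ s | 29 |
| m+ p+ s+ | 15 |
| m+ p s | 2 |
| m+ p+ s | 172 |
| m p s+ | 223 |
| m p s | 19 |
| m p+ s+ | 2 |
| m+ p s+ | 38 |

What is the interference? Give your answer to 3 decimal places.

0.259

The two rarest classes, m p+ s+ and m+ p s, are the double crossovers. Comparing them with the parentals, only the p allele has switched, so p is the middle locus and the order is s – p – m.
s–p: (34 + 4)/500 = 0.0760; p–m: (67 + 4)/500 = 0.1420.
Expected DCO frequency = 0.0760 × 0.1420 ≈ 0.01079; observed = 4/500 ≈ 0.00800.
Coefficient of coincidence = 0.00800/0.01079 ≈ 0.741; interference = 1 − 0.741 = 0.259.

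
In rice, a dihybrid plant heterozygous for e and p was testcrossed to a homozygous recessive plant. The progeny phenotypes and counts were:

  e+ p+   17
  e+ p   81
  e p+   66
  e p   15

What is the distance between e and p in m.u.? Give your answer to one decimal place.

17.9 m.u.

The two most frequent classes, e+ p (81) and e p+ (66), are the parental types, so the F1 was e+ p / e p+.
The recombinant classes are e+ p+ and e p: 17 + 15 = 32.
Recombination frequency = 32/179 = 0.1788 ≈ 17.9%, i.e. 17.9 m.u.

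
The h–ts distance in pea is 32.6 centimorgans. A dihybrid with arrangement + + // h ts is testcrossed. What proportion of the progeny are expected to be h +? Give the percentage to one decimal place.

16.3%

A map distance of 32.6 centimorgans corresponds to a recombination frequency of 0.326.
The F1 is + + / h ts, so h + is a recombinant gamete class with expected frequency r/2 = 0.326/2 = 0.1630.
That is 0.1630 = 16.3% of the progeny.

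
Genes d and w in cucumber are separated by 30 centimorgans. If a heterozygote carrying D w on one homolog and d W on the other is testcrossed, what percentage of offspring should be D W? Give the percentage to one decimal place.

15.0%

A map distance of 30 centimorgans corresponds to a recombination frequency of 0.300.
The F1 is D w / d W, so D W is a recombinant gamete class with expected frequency r/2 = 0.300/2 = 0.1500.
That is 0.1500 = 15.0% of the progeny.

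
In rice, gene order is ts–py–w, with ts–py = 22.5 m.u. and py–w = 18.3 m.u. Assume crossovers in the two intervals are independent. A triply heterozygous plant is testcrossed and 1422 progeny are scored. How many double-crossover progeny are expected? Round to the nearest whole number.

59

Map distances give recombination frequencies of 0.225 and 0.183 for the two intervals.
With no interference, expected double-crossover frequency = 0.225 × 0.183 = 0.04118.
Expected number = 0.04118 × 1422 = 58.55 ≈ 59.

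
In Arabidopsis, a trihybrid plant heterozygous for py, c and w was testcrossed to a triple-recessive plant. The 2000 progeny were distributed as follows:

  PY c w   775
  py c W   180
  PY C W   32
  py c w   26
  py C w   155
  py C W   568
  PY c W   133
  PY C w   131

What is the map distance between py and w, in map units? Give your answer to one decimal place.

The two most frequent reciprocal classes, PY c w and py C W, are the parental types, so the F1 was PY c w / py C W.
The two rarest classes, py c w and PY C W, are the double crossovers. Comparing them with the parentals, only the py allele has switched, so py is the middle locus and the order is c – py – w.
Crossovers in the py–w interval produce the single-crossover classes PY c W and py C w (133 + 155 = 288) plus the double crossovers (58).
RF(py–w) = (288 + 58) / 2000 = 346/2000 = 0.1730 → 17.3 map units.

17.3 map units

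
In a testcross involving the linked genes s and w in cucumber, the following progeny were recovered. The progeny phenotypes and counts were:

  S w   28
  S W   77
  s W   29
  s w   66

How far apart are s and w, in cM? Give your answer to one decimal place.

The two most frequent classes, S W (77) and s w (66), are the parental types, so the F1 was S W / s w.
The recombinant classes are S w and s W: 28 + 29 = 57.
Recombination frequency = 57/200 = 0.2850 ≈ 28.5%, i.e. 28.5 cM.

28.5 cM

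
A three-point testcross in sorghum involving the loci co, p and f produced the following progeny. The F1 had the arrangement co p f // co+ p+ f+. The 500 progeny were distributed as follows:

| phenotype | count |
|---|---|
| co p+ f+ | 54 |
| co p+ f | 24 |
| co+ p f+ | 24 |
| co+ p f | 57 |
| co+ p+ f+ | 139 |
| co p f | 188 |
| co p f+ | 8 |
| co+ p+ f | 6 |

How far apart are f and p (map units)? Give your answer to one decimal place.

12.4 map units

The two rarest classes, co p f+ and co+ p+ f, are the double crossovers. Comparing them with the parentals, only the f allele has switched, so f is the middle locus and the order is co – f – p.
Crossovers in the f–p interval produce the single-crossover classes co p+ f and co+ p f+ (24 + 24 = 48) plus the double crossovers (14).
RF(f–p) = (48 + 14) / 500 = 62/500 = 0.1240 → 12.4 map units.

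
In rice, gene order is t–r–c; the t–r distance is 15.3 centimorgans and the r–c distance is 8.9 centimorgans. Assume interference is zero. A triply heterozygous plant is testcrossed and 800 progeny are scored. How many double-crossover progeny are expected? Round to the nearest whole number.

Map distances give recombination frequencies of 0.153 and 0.089 for the two intervals.
With no interference, expected double-crossover frequency = 0.153 × 0.089 = 0.01362.
Expected number = 0.01362 × 800 = 10.89 ≈ 11.

11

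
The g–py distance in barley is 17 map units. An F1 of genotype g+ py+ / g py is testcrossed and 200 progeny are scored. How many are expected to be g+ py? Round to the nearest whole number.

A map distance of 17 map units corresponds to a recombination frequency of 0.170.
The F1 is g+ py+ / g py, so g+ py is a recombinant gamete class with expected frequency r/2 = 0.170/2 = 0.0850.
Expected number = 0.0850 × 200 = 17.00 ≈ 17.

17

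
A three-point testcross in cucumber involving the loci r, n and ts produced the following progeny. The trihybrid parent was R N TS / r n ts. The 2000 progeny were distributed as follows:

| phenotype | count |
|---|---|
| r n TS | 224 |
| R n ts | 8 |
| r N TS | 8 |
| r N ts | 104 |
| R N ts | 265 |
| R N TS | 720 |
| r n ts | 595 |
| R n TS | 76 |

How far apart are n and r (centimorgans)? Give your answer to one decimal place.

9.8 centimorgans

The two rarest classes, r N TS and R n ts, are the double crossovers. Comparing them with the parentals, only the r allele has switched, so r is the middle locus and the order is ts – r – n.
Crossovers in the r–n interval produce the single-crossover classes R n TS and r N ts (76 + 104 = 180) plus the double crossovers (16).
RF(r–n) = (180 + 16) / 2000 = 196/2000 = 0.0980 → 9.8 centimorgans.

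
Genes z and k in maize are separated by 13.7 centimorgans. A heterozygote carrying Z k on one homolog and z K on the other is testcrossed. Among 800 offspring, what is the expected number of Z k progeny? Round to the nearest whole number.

A map distance of 13.7 centimorgans corresponds to a recombination frequency of 0.137.
The F1 is Z k / z K, so Z k is a parental gamete class with expected frequency (1 − r)/2 = 0.863/2 = 0.4315.
Expected number = 0.4315 × 800 = 345.20 ≈ 345.

345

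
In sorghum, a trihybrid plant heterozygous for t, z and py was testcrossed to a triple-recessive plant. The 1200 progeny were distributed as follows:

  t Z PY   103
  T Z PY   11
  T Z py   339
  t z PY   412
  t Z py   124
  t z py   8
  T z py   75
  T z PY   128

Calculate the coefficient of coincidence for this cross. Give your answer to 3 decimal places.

The two most frequent reciprocal classes, T Z py and t z PY, are the parental types, so the F1 was T Z py / t z PY.
The two rarest classes, T Z PY and t z py, are the double crossovers. Comparing them with the parentals, only the py allele has switched, so py is the middle locus and the order is z – py – t.
z–py: (178 + 19)/1200 = 0.1642; py–t: (252 + 19)/1200 = 0.2258.
Expected DCO frequency = 0.1642 × 0.2258 ≈ 0.03708; observed = 19/1200 ≈ 0.01583.
Coefficient of coincidence = 0.01583/0.03708 ≈ 0.427.

0.427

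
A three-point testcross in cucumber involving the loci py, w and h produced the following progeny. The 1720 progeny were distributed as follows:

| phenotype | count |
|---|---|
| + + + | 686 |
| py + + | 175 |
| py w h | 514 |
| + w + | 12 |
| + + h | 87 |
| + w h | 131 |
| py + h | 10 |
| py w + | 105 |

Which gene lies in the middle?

w

The two most frequent reciprocal classes, + + + and py w h, are the parental types, so the F1 was + + + / py w h.
The two rarest classes, + w + and py + h, are the double crossovers. Comparing them with the parentals, only the w allele has switched, so w is the middle locus and the order is h – w – py.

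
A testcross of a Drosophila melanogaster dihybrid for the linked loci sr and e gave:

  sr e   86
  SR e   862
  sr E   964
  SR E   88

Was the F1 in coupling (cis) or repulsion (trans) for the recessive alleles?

trans

The two most frequent classes are SR e (862) and sr E (964); these are the parental (non-recombinant) types.
So the F1 carried SR e on one chromosome and sr E on the other — the recessive alleles are on opposite chromosomes (trans / repulsion).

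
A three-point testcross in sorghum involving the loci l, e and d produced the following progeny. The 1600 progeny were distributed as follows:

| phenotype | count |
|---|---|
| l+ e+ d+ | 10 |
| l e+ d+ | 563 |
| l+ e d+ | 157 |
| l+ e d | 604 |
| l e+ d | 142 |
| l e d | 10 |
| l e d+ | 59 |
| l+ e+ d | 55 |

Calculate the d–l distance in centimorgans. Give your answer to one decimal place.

The two most frequent reciprocal classes, l+ e d and l e+ d+, are the parental types, so the F1 was l+ e d / l e+ d+.
The two rarest classes, l e d and l+ e+ d+, are the double crossovers. Comparing them with the parentals, only the l allele has switched, so l is the middle locus and the order is e – l – d.
Crossovers in the l–d interval produce the single-crossover classes l+ e d+ and l e+ d (157 + 142 = 299) plus the double crossovers (20).
RF(l–d) = (299 + 20) / 1600 = 319/1600 = 0.1994 → 19.9 centimorgans.

19.9 centimorgans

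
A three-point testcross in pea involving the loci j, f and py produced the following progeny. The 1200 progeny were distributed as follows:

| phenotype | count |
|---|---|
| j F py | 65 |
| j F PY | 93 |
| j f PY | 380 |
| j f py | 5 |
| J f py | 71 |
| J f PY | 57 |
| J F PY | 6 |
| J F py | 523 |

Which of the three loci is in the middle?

py

The two most frequent reciprocal classes, J F py and j f PY, are the parental types, so the F1 was J F py / j f PY.
The two rarest classes, J F PY and j f py, are the double crossovers. Comparing them with the parentals, only the py allele has switched, so py is the middle locus and the order is f – py – j.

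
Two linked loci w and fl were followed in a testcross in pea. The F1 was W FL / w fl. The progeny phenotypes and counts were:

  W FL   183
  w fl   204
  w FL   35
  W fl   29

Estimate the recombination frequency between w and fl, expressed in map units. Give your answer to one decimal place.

14.2 map units

The recombinant classes are W fl and w FL: 29 + 35 = 64.
Recombination frequency = 64/451 = 0.1419 ≈ 14.2%, i.e. 14.2 map units.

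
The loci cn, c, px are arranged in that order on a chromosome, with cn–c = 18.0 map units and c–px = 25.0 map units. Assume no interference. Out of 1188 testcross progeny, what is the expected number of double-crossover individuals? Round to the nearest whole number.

Map distances give recombination frequencies of 0.180 and 0.250 for the two intervals.
With no interference, expected double-crossover frequency = 0.180 × 0.250 = 0.04500.
Expected number = 0.04500 × 1188 = 53.46 ≈ 53.

53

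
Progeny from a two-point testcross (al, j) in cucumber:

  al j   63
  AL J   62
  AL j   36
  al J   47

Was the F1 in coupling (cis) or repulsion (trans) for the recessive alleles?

cis

The two most frequent classes are AL J (62) and al j (63); these are the parental (non-recombinant) types.
So the F1 carried AL J on one chromosome and al j on the other — the recessive alleles are on the same chromosome (cis / coupling).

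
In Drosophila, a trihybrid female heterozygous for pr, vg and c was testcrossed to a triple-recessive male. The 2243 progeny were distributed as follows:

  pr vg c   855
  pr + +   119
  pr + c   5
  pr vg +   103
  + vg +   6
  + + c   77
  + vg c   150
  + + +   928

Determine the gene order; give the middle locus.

The two most frequent reciprocal classes, + + + and pr vg c, are the parental types, so the F1 was + + + / pr vg c.
The two rarest classes, + vg + and pr + c, are the double crossovers. Comparing them with the parentals, only the vg allele has switched, so vg is the middle locus and the order is pr – vg – c.

vg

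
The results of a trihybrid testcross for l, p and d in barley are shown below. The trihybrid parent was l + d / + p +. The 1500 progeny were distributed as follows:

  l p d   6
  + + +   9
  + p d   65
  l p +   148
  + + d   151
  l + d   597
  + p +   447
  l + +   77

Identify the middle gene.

p

The two rarest classes, l p d and + + +, are the double crossovers. Comparing them with the parentals, only the p allele has switched, so p is the middle locus and the order is l – p – d.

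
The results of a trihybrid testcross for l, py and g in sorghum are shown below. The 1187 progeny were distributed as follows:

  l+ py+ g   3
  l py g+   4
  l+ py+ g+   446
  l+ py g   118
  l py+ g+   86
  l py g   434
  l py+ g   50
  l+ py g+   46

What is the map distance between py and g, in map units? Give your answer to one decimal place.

8.7 map units

The two most frequent reciprocal classes, l py g and l+ py+ g+, are the parental types, so the F1 was l py g / l+ py+ g+.
The two rarest classes, l py g+ and l+ py+ g, are the double crossovers. Comparing them with the parentals, only the g allele has switched, so g is the middle locus and the order is l – g – py.
Crossovers in the g–py interval produce the single-crossover classes l py+ g and l+ py g+ (50 + 46 = 96) plus the double crossovers (7).
RF(g–py) = (96 + 7) / 1187 = 103/1187 = 0.0868 → 8.7 map units.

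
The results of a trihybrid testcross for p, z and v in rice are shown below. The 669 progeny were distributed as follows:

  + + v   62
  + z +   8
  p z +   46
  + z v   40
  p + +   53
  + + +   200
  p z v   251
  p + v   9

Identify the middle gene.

The two most frequent reciprocal classes, + + + and p z v, are the parental types, so the F1 was + + + / p z v.
The two rarest classes, + z + and p + v, are the double crossovers. Comparing them with the parentals, only the z allele has switched, so z is the middle locus and the order is v – z – p.

z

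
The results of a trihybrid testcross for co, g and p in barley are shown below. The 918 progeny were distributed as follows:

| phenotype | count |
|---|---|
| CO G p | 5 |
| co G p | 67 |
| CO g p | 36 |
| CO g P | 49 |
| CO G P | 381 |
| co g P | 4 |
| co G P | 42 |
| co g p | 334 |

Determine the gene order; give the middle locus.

The two most frequent reciprocal classes, co g p and CO G P, are the parental types, so the F1 was co g p / CO G P.
The two rarest classes, co g P and CO G p, are the double crossovers. Comparing them with the parentals, only the p allele has switched, so p is the middle locus and the order is co – p – g.

p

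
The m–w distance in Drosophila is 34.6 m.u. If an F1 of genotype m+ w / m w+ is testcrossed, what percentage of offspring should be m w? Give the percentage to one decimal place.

A map distance of 34.6 m.u. corresponds to a recombination frequency of 0.346.
The F1 is m+ w / m w+, so m w is a recombinant gamete class with expected frequency r/2 = 0.346/2 = 0.1730.
That is 0.1730 = 17.3% of the progeny.

17.3%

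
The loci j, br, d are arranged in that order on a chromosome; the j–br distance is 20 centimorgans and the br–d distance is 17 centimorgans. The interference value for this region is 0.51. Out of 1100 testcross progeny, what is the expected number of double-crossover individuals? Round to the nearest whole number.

Map distances give recombination frequencies of 0.200 and 0.170 for the two intervals.
With interference 0.51 (so coincidence = 0.49), expected double-crossover frequency = 0.200 × 0.170 × 0.49 = 0.01666.
Expected number = 0.01666 × 1100 = 18.33 ≈ 18.

18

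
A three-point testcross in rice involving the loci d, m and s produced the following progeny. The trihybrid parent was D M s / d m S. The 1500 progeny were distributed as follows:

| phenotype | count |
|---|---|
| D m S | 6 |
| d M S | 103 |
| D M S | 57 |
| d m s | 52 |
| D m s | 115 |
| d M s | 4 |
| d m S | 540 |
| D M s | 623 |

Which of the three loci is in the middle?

d

The two rarest classes, d M s and D m S, are the double crossovers. Comparing them with the parentals, only the d allele has switched, so d is the middle locus and the order is s – d – m.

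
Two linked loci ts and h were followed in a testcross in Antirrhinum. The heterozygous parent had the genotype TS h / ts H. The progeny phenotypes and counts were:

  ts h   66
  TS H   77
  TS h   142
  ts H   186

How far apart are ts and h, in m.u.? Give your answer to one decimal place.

The recombinant classes are TS H and ts h: 77 + 66 = 143.
Recombination frequency = 143/471 = 0.3036 ≈ 30.4%, i.e. 30.4 m.u.

30.4 m.u.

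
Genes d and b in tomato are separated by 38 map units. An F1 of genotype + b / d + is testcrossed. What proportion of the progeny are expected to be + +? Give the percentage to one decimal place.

A map distance of 38 map units corresponds to a recombination frequency of 0.380.
The F1 is + b / d +, so + + is a recombinant gamete class with expected frequency r/2 = 0.380/2 = 0.1900.
That is 0.1900 = 19.0% of the progeny.

19.0%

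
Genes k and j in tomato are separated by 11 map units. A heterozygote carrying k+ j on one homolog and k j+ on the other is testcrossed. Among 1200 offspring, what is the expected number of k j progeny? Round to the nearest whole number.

A map distance of 11 map units corresponds to a recombination frequency of 0.110.
The F1 is k+ j / k j+, so k j is a recombinant gamete class with expected frequency r/2 = 0.110/2 = 0.0550.
Expected number = 0.0550 × 1200 = 66.00 ≈ 66.

66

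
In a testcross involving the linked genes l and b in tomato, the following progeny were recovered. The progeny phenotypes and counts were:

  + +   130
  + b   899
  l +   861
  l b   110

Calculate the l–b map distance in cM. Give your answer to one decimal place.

12.0 cM

The two most frequent classes, + b (899) and l + (861), are the parental types, so the F1 was + b / l +.
The recombinant classes are + + and l b: 130 + 110 = 240.
Recombination frequency = 240/2000 = 0.1200 ≈ 12.0%, i.e. 12.0 cM.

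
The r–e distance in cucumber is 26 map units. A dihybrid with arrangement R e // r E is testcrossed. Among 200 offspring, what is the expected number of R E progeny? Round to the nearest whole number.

26

A map distance of 26 map units corresponds to a recombination frequency of 0.260.
The F1 is R e / r E, so R E is a recombinant gamete class with expected frequency r/2 = 0.260/2 = 0.1300.
Expected number = 0.1300 × 200 = 26.00 ≈ 26.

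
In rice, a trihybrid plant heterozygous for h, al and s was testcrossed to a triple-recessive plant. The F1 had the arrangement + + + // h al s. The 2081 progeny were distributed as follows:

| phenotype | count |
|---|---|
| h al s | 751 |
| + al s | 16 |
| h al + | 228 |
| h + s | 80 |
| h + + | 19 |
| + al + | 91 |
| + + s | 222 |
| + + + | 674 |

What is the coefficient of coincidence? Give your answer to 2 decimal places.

The two rarest classes, h + + and + al s, are the double crossovers. Comparing them with the parentals, only the h allele has switched, so h is the middle locus and the order is al – h – s.
al–h: (171 + 35)/2081 = 0.0990; h–s: (450 + 35)/2081 = 0.2331.
Expected DCO frequency = 0.0990 × 0.2331 ≈ 0.02308; observed = 35/2081 ≈ 0.01682.
Coefficient of coincidence = 0.01682/0.02308 ≈ 0.73.

0.73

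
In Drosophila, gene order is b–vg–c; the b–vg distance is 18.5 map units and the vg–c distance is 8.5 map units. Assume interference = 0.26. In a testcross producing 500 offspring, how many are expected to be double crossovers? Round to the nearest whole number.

6

Map distances give recombination frequencies of 0.185 and 0.085 for the two intervals.
With interference 0.26 (so coincidence = 0.74), expected double-crossover frequency = 0.185 × 0.085 × 0.74 = 0.01164.
Expected number = 0.01164 × 500 = 5.82 ≈ 6.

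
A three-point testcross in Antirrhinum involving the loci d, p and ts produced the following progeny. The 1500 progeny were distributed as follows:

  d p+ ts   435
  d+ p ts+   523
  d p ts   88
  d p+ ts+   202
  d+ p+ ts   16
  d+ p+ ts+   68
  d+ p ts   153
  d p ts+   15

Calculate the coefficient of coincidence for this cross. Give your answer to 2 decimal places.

0.64

The two most frequent reciprocal classes, d+ p ts+ and d p+ ts, are the parental types, so the F1 was d+ p ts+ / d p+ ts.
The two rarest classes, d p ts+ and d+ p+ ts, are the double crossovers. Comparing them with the parentals, only the d allele has switched, so d is the middle locus and the order is ts – d – p.
ts–d: (355 + 31)/1500 = 0.2573; d–p: (156 + 31)/1500 = 0.1247.
Expected DCO frequency = 0.2573 × 0.1247 ≈ 0.03209; observed = 31/1500 ≈ 0.02067.
Coefficient of coincidence = 0.02067/0.03209 ≈ 0.64.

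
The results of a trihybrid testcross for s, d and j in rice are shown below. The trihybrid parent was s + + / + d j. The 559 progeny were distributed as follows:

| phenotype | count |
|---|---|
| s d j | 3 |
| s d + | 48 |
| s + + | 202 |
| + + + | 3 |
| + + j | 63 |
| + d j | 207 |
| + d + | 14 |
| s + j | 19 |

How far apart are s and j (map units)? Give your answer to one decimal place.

The two rarest classes, + + + and s d j, are the double crossovers. Comparing them with the parentals, only the s allele has switched, so s is the middle locus and the order is j – s – d.
Crossovers in the j–s interval produce the single-crossover classes s + j and + d + (19 + 14 = 33) plus the double crossovers (6).
RF(j–s) = (33 + 6) / 559 = 39/559 = 0.0698 → 7.0 map units.

7.0 map units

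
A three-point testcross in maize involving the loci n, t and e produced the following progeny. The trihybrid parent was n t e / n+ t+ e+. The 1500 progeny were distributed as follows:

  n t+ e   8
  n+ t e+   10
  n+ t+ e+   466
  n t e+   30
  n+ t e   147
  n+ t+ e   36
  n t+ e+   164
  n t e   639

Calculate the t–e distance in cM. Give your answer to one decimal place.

The two rarest classes, n t+ e and n+ t e+, are the double crossovers. Comparing them with the parentals, only the t allele has switched, so t is the middle locus and the order is e – t – n.
Crossovers in the e–t interval produce the single-crossover classes n t e+ and n+ t+ e (30 + 36 = 66) plus the double crossovers (18).
RF(e–t) = (66 + 18) / 1500 = 84/1500 = 0.0560 → 5.6 cM.

5.6 cM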